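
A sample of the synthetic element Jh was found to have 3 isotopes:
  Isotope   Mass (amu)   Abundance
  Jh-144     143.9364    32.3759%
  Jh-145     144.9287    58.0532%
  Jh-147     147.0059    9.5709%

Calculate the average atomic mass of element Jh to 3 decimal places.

144.806 amu

Ar = Σ fᵢ·mᵢ = 0.323759 × 143.9364 + 0.580532 × 144.9287 + 0.095709 × 147.0059
= 46.60070 + 84.13575 + 14.06979 = 144.80624 amu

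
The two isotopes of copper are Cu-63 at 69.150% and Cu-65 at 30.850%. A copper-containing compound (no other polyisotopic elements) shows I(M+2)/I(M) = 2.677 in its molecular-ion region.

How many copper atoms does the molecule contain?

With n Cu atoms, P(M+2)/P(M) = C(n,1)·p^(n−1)q / p^n = n·q/p = n · 0.30850/0.69150.
n = 2.677 × 0.69150/0.30850 = 6.00 ≈ 6

6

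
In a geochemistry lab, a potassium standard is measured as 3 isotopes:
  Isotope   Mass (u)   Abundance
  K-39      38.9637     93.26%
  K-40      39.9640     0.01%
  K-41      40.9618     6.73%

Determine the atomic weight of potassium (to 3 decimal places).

39.098 u

Ar = Σ fᵢ·mᵢ = 0.9326 × 38.9637 + 0.0001 × 39.9640 + 0.0673 × 40.9618
= 36.33755 + 0.00400 + 2.75673 = 39.09828 u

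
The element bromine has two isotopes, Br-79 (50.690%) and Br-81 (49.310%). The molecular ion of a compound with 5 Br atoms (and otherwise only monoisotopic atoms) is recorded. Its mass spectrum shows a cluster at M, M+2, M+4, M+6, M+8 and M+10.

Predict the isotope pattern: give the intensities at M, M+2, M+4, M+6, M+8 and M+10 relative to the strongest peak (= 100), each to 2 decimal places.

10.57 : 51.40 : 100.00 : 97.28 : 47.31 : 9.21

Each Br atom is independently Br-79 (p = 0.50690) or Br-81 (q = 0.49310); the cluster is the binomial expansion (p + q)^5.
P(M) = 0.50690^5 = 0.033467
P(M+2) = 5 × 0.50690^4 × 0.49310^1 = 0.162777
P(M+4) = 10 × 0.50690^3 × 0.49310^2 = 0.316692
P(M+6) = 10 × 0.50690^2 × 0.49310^3 = 0.308070
P(M+8) = 5 × 0.50690^1 × 0.49310^4 = 0.149842
P(M+10) = 0.49310^5 = 0.029152
The M+4 peak is largest (0.316692); scaling to 100 gives 10.57 : 51.40 : 100.00 : 97.28 : 47.31 : 9.21.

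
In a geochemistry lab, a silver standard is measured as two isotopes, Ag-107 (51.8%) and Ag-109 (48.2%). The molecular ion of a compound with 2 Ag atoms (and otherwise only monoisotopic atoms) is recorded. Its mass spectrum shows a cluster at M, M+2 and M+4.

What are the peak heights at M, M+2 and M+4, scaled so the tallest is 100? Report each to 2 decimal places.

53.73 : 100.00 : 46.53

Each Ag atom is independently Ag-107 (p = 0.518) or Ag-109 (q = 0.482); the cluster is the binomial expansion (p + q)^2.
P(M) = 0.518^2 = 0.268324
P(M+2) = 2 × 0.518^1 × 0.482^1 = 0.499352
P(M+4) = 0.482^2 = 0.232324
The M+2 peak is largest (0.499352); scaling to 100 gives 53.73 : 100.00 : 46.53.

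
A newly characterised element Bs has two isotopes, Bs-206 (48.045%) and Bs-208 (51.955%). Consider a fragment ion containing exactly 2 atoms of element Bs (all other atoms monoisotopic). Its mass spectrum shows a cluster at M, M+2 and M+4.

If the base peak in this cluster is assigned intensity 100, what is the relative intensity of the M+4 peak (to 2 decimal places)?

Term probabilities: M 0.2308, M+2 0.4992, M+4 0.2699. Base peak = M+2.
P(M+2) = C(2,1) × 0.48045^1 × 0.51955^1 = 2 × 0.48045 × 0.51955 = 0.499236 (base)
P(M+4) = C(2,2) × 0.48045^0 × 0.51955^2 = 1 × 1.0000 × 0.2699322 = 0.269932
Relative intensity = 0.269932 / 0.499236 × 100 = 54.07

54.07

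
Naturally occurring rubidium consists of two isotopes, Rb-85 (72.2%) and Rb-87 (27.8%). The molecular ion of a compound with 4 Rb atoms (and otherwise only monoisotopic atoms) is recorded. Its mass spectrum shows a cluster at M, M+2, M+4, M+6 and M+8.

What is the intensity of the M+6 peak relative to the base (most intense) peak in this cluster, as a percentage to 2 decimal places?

(0.722 + 0.278)^4 gives M 0.2717, M+2 0.4185, M+4 0.2417, M+6 0.0620, M+8 0.0060; the largest is M+2.
P(M+2) = C(4,1) × 0.722^3 × 0.278^1 = 4 × 0.37636705 × 0.2780 = 0.418520 (base)
P(M+6) = C(4,3) × 0.722^1 × 0.278^3 = 4 × 0.7220 × 0.02148495 = 0.062049
Relative intensity = 0.062049 / 0.418520 × 100 = 14.83

14.83%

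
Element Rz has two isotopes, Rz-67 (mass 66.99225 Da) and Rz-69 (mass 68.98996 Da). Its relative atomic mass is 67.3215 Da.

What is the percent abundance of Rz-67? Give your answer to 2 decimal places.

Let x be the fractional abundance of Rz-67; then Rz-69 has abundance 1 − x.
66.99225·x + 68.98996·(1 − x) = 67.3215
(66.99225 − 68.98996)·x = 67.3215 − 68.98996
x = -1.66846 / -1.99771 = 0.83519 → 83.52% Rz-67, 16.48% Rz-69.

83.52%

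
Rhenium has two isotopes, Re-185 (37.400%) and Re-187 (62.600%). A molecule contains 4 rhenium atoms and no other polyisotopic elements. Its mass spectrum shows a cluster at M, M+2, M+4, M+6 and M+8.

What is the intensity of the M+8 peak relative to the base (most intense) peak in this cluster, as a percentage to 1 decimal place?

41.8%

(0.37400 + 0.62600)^4 gives M 0.0196, M+2 0.1310, M+4 0.3289, M+6 0.3670, M+8 0.1536; the largest is M+6.
P(M+6) = C(4,3) × 0.37400^1 × 0.62600^3 = 4 × 0.3740 × 0.24531438 = 0.366990 (base)
P(M+8) = C(4,4) × 0.37400^0 × 0.62600^4 = 1 × 1.0000 × 0.1535668 = 0.153567
Relative intensity = 0.153567 / 0.366990 × 100 = 41.8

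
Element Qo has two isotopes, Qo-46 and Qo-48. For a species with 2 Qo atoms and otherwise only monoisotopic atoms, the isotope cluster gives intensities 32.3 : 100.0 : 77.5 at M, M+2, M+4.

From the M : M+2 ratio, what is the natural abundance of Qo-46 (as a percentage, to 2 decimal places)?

Let p = fractional abundance of Qo-46. I(M+2)/I(M) = [C(2,1)·p^1·(1−p)] / p^2 = 2·(1−p)/p = 100.0/32.3 = 3.0960
(1−p)/p = 3.0960/2 = 1.5480  ⇒  p = 1/(1 + 1.5480) = 0.3925
Qo-46: 39.25%, Qo-48: 60.75%.

39.25%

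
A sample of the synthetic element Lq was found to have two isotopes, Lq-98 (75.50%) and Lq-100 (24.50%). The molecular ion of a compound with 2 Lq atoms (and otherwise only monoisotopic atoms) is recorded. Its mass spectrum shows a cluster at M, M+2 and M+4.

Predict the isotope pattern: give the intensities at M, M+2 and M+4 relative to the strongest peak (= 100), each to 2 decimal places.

Expanding (0.7550 + 0.2450)^2:
P(M) = 0.7550^2 = 0.570025
P(M+2) = 2 × 0.7550^1 × 0.2450^1 = 0.369950
P(M+4) = 0.2450^2 = 0.060025
The M peak is largest (0.570025); scaling to 100 gives 100.00 : 64.90 : 10.53.

100.00 : 64.90 : 10.53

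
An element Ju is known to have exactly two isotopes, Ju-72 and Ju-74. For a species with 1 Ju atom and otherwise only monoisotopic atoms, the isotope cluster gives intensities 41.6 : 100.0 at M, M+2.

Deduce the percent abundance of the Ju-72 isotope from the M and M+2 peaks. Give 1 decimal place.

29.4%

Write p for the Ju-72 fraction. I(M+2)/I(M) = [C(1,1)·p^0·(1−p)] / p^1 = 1·(1−p)/p = 100.0/41.6 = 2.4038
(1−p)/p = 2.4038/1 = 2.4038  ⇒  p = 1/(1 + 2.4038) = 0.2938
Ju-72: 29.4%, Ju-74: 70.6%.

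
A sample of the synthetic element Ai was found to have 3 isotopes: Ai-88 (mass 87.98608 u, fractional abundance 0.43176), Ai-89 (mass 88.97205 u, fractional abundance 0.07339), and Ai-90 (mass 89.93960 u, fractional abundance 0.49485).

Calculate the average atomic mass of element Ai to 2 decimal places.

Ar = Σ fᵢ·mᵢ = 0.43176 × 87.98608 + 0.07339 × 88.97205 + 0.49485 × 89.93960
= 37.988870 + 6.529659 + 44.506611 = 89.025140 u

89.03 u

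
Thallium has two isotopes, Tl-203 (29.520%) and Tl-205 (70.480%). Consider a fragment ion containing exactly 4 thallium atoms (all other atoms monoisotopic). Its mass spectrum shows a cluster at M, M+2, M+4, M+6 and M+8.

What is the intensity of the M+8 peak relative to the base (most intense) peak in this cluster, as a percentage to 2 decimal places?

Binomial terms of (0.29520 + 0.70480)^4: M 0.0076, M+2 0.0725, M+4 0.2597, M+6 0.4134, M+8 0.2468 → M+6 is the base peak.
P(M+6) = C(4,3) × 0.29520^1 × 0.70480^3 = 4 × 0.2952 × 0.35010449 = 0.413403 (base)
P(M+8) = C(4,4) × 0.29520^0 × 0.70480^4 = 1 × 1.0000 × 0.24675365 = 0.246754
Relative intensity = 0.246754 / 0.413403 × 100 = 59.69

59.69%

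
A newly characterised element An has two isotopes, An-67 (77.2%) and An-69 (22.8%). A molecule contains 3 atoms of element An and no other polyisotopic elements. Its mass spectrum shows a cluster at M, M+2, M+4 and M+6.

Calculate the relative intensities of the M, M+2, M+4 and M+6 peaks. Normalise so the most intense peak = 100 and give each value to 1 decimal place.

The 3 An atoms are independent, so intensities follow the terms of (0.772 + 0.228)^3.
P(M) = 0.772^3 = 0.460100
P(M+2) = 3 × 0.772^2 × 0.228^1 = 0.407653
P(M+4) = 3 × 0.772^1 × 0.228^2 = 0.120395
P(M+6) = 0.228^3 = 0.011852
The M peak is largest (0.460100); scaling to 100 gives 100.0 : 88.6 : 26.2 : 2.6.

100.0 : 88.6 : 26.2 : 2.6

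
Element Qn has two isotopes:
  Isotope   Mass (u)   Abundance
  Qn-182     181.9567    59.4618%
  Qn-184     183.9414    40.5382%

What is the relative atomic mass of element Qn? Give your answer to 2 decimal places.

182.76 u

Ar = Σ fᵢ·mᵢ = 0.594618 × 181.9567 + 0.405382 × 183.9414
= 108.19473 + 74.56653 = 182.76126 u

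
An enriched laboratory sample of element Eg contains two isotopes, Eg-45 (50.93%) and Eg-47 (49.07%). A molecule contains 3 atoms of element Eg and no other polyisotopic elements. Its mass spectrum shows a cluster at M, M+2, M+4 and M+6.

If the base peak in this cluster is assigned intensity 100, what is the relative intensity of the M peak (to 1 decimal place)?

Binomial terms of (0.5093 + 0.4907)^3: M 0.1321, M+2 0.3818, M+4 0.3679, M+6 0.1182 → M+2 is the base peak.
P(M+2) = C(3,1) × 0.5093^2 × 0.4907^1 = 3 × 0.25938649 × 0.4907 = 0.381843 (base)
P(M) = C(3,0) × 0.5093^3 × 0.4907^0 = 1 × 0.13210554 × 1.0000 = 0.132106
Relative intensity = 0.132106 / 0.381843 × 100 = 34.6

34.6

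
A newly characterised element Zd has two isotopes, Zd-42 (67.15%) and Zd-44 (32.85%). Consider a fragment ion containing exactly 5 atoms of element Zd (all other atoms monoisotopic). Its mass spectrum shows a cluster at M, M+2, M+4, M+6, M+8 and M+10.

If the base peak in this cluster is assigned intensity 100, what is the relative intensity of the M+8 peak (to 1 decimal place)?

Binomial terms of (0.6715 + 0.3285)^5: M 0.1365, M+2 0.3340, M+4 0.3267, M+6 0.1598, M+8 0.0391, M+10 0.0038 → M+2 is the base peak.
P(M+2) = C(5,1) × 0.6715^4 × 0.3285^1 = 5 × 0.20332186 × 0.3285 = 0.333956 (base)
P(M+8) = C(5,4) × 0.6715^1 × 0.3285^4 = 5 × 0.6715 × 0.01164505 = 0.039098
Relative intensity = 0.039098 / 0.333956 × 100 = 11.7

11.7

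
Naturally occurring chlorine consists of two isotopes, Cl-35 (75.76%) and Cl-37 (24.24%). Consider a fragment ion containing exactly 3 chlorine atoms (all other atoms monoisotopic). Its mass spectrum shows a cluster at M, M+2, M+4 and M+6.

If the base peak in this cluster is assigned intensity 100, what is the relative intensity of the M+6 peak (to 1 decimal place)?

3.3

Binomial terms of (0.7576 + 0.2424)^3: M 0.4348, M+2 0.4174, M+4 0.1335, M+6 0.0142 → M is the base peak.
P(M) = C(3,0) × 0.7576^3 × 0.2424^0 = 1 × 0.4348304 × 1.0000 = 0.434830 (base)
P(M+6) = C(3,3) × 0.7576^0 × 0.2424^3 = 1 × 1.0000 × 0.01424288 = 0.014243
Relative intensity = 0.014243 / 0.434830 × 100 = 3.3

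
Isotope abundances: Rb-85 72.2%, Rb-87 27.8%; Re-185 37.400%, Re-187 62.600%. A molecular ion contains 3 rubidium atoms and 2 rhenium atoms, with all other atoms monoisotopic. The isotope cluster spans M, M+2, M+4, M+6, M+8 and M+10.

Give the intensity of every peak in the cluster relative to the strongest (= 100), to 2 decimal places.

Rubidium pattern (n=3): 0.37636705 : 0.43475086 : 0.16739714 : 0.02148495
Rhenium pattern (n=2): 0.139876 : 0.468248 : 0.391876
Convolve the two distributions (both contribute in 2-u steps):
  M: 0.37636705×0.139876 = 0.052645
  M+2: 0.37636705×0.468248 + 0.43475086×0.139876 = 0.237044
  M+4: 0.37636705×0.391876 + 0.43475086×0.468248 + 0.16739714×0.139876 = 0.374475
  M+6: 0.43475086×0.391876 + 0.16739714×0.468248 + 0.02148495×0.139876 = 0.251757
  M+8: 0.16739714×0.391876 + 0.02148495×0.468248 = 0.075659
  M+10: 0.02148495×0.391876 = 0.008419
Scale to base peak (0.374475) = 100: 14.06 : 63.30 : 100.00 : 67.23 : 20.20 : 2.25

14.06 : 63.30 : 100.00 : 67.23 : 20.20 : 2.25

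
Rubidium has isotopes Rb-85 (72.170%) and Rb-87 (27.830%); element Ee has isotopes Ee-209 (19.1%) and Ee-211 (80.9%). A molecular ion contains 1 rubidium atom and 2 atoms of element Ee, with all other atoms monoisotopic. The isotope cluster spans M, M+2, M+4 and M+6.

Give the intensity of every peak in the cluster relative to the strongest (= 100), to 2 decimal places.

Rubidium pattern (n=1): 0.7217 : 0.2783
Element Ee pattern (n=2): 0.036481 : 0.309038 : 0.654481
Convolve the two distributions (both contribute in 2-u steps):
  M: 0.7217×0.036481 = 0.026328
  M+2: 0.7217×0.309038 + 0.2783×0.036481 = 0.233185
  M+4: 0.7217×0.654481 + 0.2783×0.309038 = 0.558344
  M+6: 0.2783×0.654481 = 0.182142
Scale to base peak (0.558344) = 100: 4.72 : 41.76 : 100.00 : 32.62

4.72 : 41.76 : 100.00 : 32.62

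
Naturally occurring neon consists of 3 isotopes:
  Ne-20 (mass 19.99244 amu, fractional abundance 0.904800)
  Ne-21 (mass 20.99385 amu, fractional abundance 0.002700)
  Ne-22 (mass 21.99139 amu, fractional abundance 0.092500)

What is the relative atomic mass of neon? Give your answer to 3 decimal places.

Ar = Σ fᵢ·mᵢ = 0.904800 × 19.99244 + 0.002700 × 20.99385 + 0.092500 × 21.99139
= 18.089160 + 0.056683 + 2.034204 = 20.180047 amu

20.180 amu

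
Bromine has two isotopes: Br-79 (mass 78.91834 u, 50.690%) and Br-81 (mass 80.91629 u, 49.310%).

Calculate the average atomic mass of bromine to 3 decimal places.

Weight each isotope mass by its fractional abundance: 0.50690 × 78.91834 + 0.49310 × 80.91629
= 40.003707 + 39.899823 = 79.903530 u

79.904 u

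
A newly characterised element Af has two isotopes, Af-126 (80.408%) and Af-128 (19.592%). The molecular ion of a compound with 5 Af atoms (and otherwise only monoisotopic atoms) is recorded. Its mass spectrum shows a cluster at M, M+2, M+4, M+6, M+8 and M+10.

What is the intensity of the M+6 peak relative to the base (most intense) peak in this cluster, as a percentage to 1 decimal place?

11.9%

(0.80408 + 0.19592)^5 gives M 0.3361, M+2 0.4095, M+4 0.1996, M+6 0.0486, M+8 0.0059, M+10 0.0003; the largest is M+2.
P(M+2) = C(5,1) × 0.80408^4 × 0.19592^1 = 5 × 0.41801998 × 0.19592 = 0.409492 (base)
P(M+6) = C(5,3) × 0.80408^2 × 0.19592^3 = 10 × 0.64654465 × 0.00752032 = 0.048622
Relative intensity = 0.048622 / 0.409492 × 100 = 11.9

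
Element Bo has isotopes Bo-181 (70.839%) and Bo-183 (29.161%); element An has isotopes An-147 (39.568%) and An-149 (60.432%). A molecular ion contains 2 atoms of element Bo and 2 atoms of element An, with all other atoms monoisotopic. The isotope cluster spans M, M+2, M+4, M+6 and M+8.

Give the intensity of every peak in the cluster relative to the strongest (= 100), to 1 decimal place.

19.9 : 77.3 : 100.0 : 48.6 : 7.9

Element Bo pattern (n=2): 0.50181639 : 0.41314722 : 0.08503639
Element An pattern (n=2): 0.15656266 : 0.47823468 : 0.36520266
Convolve the two distributions (both contribute in 2-u steps):
  M: 0.50181639×0.15656266 = 0.078566
  M+2: 0.50181639×0.47823468 + 0.41314722×0.15656266 = 0.304669
  M+4: 0.50181639×0.36520266 + 0.41314722×0.47823468 + 0.08503639×0.15656266 = 0.394160
  M+6: 0.41314722×0.36520266 + 0.08503639×0.47823468 = 0.191550
  M+8: 0.08503639×0.36520266 = 0.031056
Scale to base peak (0.394160) = 100: 19.9 : 77.3 : 100.0 : 48.6 : 7.9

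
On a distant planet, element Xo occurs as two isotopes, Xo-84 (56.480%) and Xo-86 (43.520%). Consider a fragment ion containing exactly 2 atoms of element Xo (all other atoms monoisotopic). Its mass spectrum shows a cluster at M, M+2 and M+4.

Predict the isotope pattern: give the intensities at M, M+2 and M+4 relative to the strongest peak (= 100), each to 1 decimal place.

64.9 : 100.0 : 38.5

Expanding (0.56480 + 0.43520)^2:
P(M) = 0.56480^2 = 0.318999
P(M+2) = 2 × 0.56480^1 × 0.43520^1 = 0.491602
P(M+4) = 0.43520^2 = 0.189399
The M+2 peak is largest (0.491602); scaling to 100 gives 64.9 : 100.0 : 38.5.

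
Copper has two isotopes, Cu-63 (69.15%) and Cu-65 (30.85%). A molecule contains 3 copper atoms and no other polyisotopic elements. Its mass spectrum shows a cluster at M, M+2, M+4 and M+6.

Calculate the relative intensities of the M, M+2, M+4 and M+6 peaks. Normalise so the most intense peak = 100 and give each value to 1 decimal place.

The 3 Cu atoms are independent, so intensities follow the terms of (0.6915 + 0.3085)^3.
P(M) = 0.6915^3 = 0.330656
P(M+2) = 3 × 0.6915^2 × 0.3085^1 = 0.442548
P(M+4) = 3 × 0.6915^1 × 0.3085^2 = 0.197435
P(M+6) = 0.3085^3 = 0.029361
The M+2 peak is largest (0.442548); scaling to 100 gives 74.7 : 100.0 : 44.6 : 6.6.

74.7 : 100.0 : 44.6 : 6.6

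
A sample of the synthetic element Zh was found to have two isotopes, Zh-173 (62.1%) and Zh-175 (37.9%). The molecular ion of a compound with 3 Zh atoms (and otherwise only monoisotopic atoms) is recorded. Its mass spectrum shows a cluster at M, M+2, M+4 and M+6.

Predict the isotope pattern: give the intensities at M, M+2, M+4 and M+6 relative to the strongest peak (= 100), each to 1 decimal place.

54.6 : 100.0 : 61.0 : 12.4

Each Zh atom is independently Zh-173 (p = 0.621) or Zh-175 (q = 0.379); the cluster is the binomial expansion (p + q)^3.
P(M) = 0.621^3 = 0.239483
P(M+2) = 3 × 0.621^2 × 0.379^1 = 0.438474
P(M+4) = 3 × 0.621^1 × 0.379^2 = 0.267603
P(M+6) = 0.379^3 = 0.054440
The M+2 peak is largest (0.438474); scaling to 100 gives 54.6 : 100.0 : 61.0 : 12.4.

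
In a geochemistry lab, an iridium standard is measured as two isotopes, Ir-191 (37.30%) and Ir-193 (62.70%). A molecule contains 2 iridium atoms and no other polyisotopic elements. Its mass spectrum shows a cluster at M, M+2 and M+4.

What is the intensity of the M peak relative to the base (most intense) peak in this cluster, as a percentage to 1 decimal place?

Binomial terms of (0.3730 + 0.6270)^2: M 0.1391, M+2 0.4677, M+4 0.3931 → M+2 is the base peak.
P(M+2) = C(2,1) × 0.3730^1 × 0.6270^1 = 2 × 0.3730 × 0.6270 = 0.467742 (base)
P(M) = C(2,0) × 0.3730^2 × 0.6270^0 = 1 × 0.139129 × 1.0000 = 0.139129
Relative intensity = 0.139129 / 0.467742 × 100 = 29.7

29.7%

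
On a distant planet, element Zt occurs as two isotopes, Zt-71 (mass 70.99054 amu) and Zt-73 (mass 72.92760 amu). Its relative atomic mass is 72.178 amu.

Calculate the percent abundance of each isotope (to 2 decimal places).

Zt-71: 38.70%, Zt-73: 61.30%

Writing the weighted mean with unknown fraction x of Zt-71:
70.99054·x + 72.92760·(1 − x) = 72.178
(70.99054 − 72.92760)·x = 72.178 − 72.92760
x = -0.74960 / -1.93706 = 0.38698 → 38.70% Zt-71, 61.30% Zt-73.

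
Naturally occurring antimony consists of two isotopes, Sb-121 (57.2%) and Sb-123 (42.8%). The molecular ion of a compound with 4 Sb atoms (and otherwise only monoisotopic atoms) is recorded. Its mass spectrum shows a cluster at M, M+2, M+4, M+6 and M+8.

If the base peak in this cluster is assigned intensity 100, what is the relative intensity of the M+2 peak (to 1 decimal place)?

Term probabilities: M 0.1070, M+2 0.3204, M+4 0.3596, M+6 0.1794, M+8 0.0336. Base peak = M+4.
P(M+4) = C(4,2) × 0.572^2 × 0.428^2 = 6 × 0.327184 × 0.183184 = 0.359609 (base)
P(M+2) = C(4,1) × 0.572^3 × 0.428^1 = 4 × 0.18714925 × 0.4280 = 0.320400
Relative intensity = 0.320400 / 0.359609 × 100 = 89.1

89.1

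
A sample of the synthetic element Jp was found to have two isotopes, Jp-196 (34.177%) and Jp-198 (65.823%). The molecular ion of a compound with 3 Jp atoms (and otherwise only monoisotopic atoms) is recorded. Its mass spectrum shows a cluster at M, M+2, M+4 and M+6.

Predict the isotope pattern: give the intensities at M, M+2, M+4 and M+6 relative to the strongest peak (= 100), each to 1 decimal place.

Expanding (0.34177 + 0.65823)^3:
P(M) = 0.34177^3 = 0.039921
P(M+2) = 3 × 0.34177^2 × 0.65823^1 = 0.230657
P(M+4) = 3 × 0.34177^1 × 0.65823^2 = 0.444233
P(M+6) = 0.65823^3 = 0.285189
The M+4 peak is largest (0.444233); scaling to 100 gives 9.0 : 51.9 : 100.0 : 64.2.

9.0 : 51.9 : 100.0 : 64.2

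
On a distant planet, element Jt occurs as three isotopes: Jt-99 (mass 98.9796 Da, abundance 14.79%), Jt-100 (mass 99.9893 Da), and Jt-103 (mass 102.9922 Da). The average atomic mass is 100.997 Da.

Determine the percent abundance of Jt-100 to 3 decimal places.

46.679%

Let x and y be the fractions of Jt-100 and Jt-103. Then x + y = 1 − 0.1479 = 0.8521 and 99.9893x + 102.9922y = 100.997 − 0.1479×98.9796 = 86.35791716.
Substituting: 99.9893x + 102.9922(0.8521 − x) = 86.35791716
(99.9893 − 102.9922)x = -1.40173646  ⇒  x = 0.46679, y = 0.38531
Jt-100: 46.679%, Jt-103: 38.531%.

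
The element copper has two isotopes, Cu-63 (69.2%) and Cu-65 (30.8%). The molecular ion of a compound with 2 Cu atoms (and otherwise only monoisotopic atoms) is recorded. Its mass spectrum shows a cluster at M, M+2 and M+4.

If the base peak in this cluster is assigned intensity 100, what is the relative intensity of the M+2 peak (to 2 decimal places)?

89.02

Binomial terms of (0.692 + 0.308)^2: M 0.4789, M+2 0.4263, M+4 0.0949 → M is the base peak.
P(M) = C(2,0) × 0.692^2 × 0.308^0 = 1 × 0.478864 × 1.0000 = 0.478864 (base)
P(M+2) = C(2,1) × 0.692^1 × 0.308^1 = 2 × 0.6920 × 0.3080 = 0.426272
Relative intensity = 0.426272 / 0.478864 × 100 = 89.02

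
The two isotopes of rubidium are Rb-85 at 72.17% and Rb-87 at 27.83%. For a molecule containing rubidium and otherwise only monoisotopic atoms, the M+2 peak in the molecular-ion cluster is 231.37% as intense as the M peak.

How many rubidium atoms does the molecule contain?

6

For n independent Rb atoms, I(M+2)/I(M) = n · (abundance Rb-87) / (abundance Rb-85) = n · 0.2783/0.7217.
n = 2.3137 × 0.7217/0.2783 = 6.00 ≈ 6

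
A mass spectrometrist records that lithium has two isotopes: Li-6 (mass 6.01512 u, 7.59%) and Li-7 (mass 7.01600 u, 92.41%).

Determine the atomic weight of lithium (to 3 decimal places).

Ar = Σ fᵢ·mᵢ = 0.0759 × 6.01512 + 0.9241 × 7.01600
= 0.456548 + 6.483486 = 6.940034 u

6.940 u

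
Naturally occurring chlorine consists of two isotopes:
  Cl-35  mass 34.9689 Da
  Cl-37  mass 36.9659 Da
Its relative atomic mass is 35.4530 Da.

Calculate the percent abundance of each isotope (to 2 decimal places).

With x = fraction of Cl-35 (so Cl-37 is 1 − x):
34.9689·x + 36.9659·(1 − x) = 35.4530
(34.9689 − 36.9659)·x = 35.4530 − 36.9659
x = -1.5129 / -1.9970 = 0.75759 → 75.76% Cl-35, 24.24% Cl-37.

Cl-35: 75.76%, Cl-37: 24.24%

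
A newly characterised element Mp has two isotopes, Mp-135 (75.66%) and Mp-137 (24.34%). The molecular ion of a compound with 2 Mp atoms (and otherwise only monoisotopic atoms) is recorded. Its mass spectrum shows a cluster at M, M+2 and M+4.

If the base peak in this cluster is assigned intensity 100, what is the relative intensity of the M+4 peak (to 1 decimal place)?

10.3

(0.7566 + 0.2434)^2 gives M 0.5724, M+2 0.3683, M+4 0.0592; the largest is M.
P(M) = C(2,0) × 0.7566^2 × 0.2434^0 = 1 × 0.57244356 × 1.0000 = 0.572444 (base)
P(M+4) = C(2,2) × 0.7566^0 × 0.2434^2 = 1 × 1.0000 × 0.05924356 = 0.059244
Relative intensity = 0.059244 / 0.572444 × 100 = 10.3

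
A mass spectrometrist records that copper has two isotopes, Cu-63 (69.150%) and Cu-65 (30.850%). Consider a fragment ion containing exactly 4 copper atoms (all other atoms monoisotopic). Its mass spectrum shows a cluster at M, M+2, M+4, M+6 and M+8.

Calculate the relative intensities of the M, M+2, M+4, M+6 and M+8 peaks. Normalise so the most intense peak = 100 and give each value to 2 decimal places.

56.04 : 100.00 : 66.92 : 19.90 : 2.22

The 4 Cu atoms are independent, so intensities follow the terms of (0.69150 + 0.30850)^4.
P(M) = 0.69150^4 = 0.228649
P(M+2) = 4 × 0.69150^3 × 0.30850^1 = 0.408030
P(M+4) = 6 × 0.69150^2 × 0.30850^2 = 0.273052
P(M+6) = 4 × 0.69150^1 × 0.30850^3 = 0.081212
P(M+8) = 0.30850^4 = 0.009058
The M+2 peak is largest (0.408030); scaling to 100 gives 56.04 : 100.00 : 66.92 : 19.90 : 2.22.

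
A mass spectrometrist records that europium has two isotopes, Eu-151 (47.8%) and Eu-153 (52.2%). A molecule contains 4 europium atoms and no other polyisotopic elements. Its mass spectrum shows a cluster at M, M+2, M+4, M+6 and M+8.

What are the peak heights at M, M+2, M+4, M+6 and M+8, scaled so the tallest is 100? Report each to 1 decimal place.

Each Eu atom is independently Eu-151 (p = 0.478) or Eu-153 (q = 0.522); the cluster is the binomial expansion (p + q)^4.
P(M) = 0.478^4 = 0.052205
P(M+2) = 4 × 0.478^3 × 0.522^1 = 0.228042
P(M+4) = 6 × 0.478^2 × 0.522^2 = 0.373549
P(M+6) = 4 × 0.478^1 × 0.522^3 = 0.271956
P(M+8) = 0.522^4 = 0.074248
The M+4 peak is largest (0.373549); scaling to 100 gives 14.0 : 61.0 : 100.0 : 72.8 : 19.9.

14.0 : 61.0 : 100.0 : 72.8 : 19.9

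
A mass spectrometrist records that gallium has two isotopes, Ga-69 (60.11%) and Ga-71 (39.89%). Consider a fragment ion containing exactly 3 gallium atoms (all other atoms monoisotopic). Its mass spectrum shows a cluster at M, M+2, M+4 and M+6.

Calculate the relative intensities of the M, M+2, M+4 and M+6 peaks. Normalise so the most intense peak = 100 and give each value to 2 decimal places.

50.23 : 100.00 : 66.36 : 14.68

The 3 Ga atoms are independent, so intensities follow the terms of (0.6011 + 0.3989)^3.
P(M) = 0.6011^3 = 0.217190
P(M+2) = 3 × 0.6011^2 × 0.3989^1 = 0.432393
P(M+4) = 3 × 0.6011^1 × 0.3989^2 = 0.286943
P(M+6) = 0.3989^3 = 0.063473
The M+2 peak is largest (0.432393); scaling to 100 gives 50.23 : 100.00 : 66.36 : 14.68.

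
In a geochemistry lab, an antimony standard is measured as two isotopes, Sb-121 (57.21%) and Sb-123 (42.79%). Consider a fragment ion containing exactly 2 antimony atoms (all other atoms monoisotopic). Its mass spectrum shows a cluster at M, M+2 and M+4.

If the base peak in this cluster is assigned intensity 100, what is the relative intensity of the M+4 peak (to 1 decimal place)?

37.4

Binomial terms of (0.5721 + 0.4279)^2: M 0.3273, M+2 0.4896, M+4 0.1831 → M+2 is the base peak.
P(M+2) = C(2,1) × 0.5721^1 × 0.4279^1 = 2 × 0.5721 × 0.4279 = 0.489603 (base)
P(M+4) = C(2,2) × 0.5721^0 × 0.4279^2 = 1 × 1.0000 × 0.18309841 = 0.183098
Relative intensity = 0.183098 / 0.489603 × 100 = 37.4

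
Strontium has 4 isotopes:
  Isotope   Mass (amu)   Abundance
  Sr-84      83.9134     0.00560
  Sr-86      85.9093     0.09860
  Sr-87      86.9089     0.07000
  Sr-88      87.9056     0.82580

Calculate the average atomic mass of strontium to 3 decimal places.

Average mass = Σ (abundance × isotope mass) = 0.00560 × 83.9134 + 0.09860 × 85.9093 + 0.07000 × 86.9089 + 0.82580 × 87.9056
= 0.46992 + 8.47066 + 6.08362 + 72.59244 = 87.61664 amu

87.617 amu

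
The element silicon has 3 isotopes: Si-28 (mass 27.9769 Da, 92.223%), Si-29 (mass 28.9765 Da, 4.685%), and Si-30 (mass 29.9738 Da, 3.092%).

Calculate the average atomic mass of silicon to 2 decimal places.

Average mass = Σ (abundance × isotope mass) = 0.92223 × 27.9769 + 0.04685 × 28.9765 + 0.03092 × 29.9738
= 25.80114 + 1.35755 + 0.92679 = 28.08548 Da

28.09 Da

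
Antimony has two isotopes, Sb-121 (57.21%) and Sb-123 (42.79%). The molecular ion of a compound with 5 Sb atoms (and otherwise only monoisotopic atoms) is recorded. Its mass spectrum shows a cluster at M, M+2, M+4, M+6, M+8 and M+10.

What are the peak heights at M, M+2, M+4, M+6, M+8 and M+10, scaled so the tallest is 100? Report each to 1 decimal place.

17.9 : 66.8 : 100.0 : 74.8 : 28.0 : 4.2

The 5 Sb atoms are independent, so intensities follow the terms of (0.5721 + 0.4279)^5.
P(M) = 0.5721^5 = 0.061286
P(M+2) = 5 × 0.5721^4 × 0.4279^1 = 0.229192
P(M+4) = 10 × 0.5721^3 × 0.4279^2 = 0.342847
P(M+6) = 10 × 0.5721^2 × 0.4279^3 = 0.256431
P(M+8) = 5 × 0.5721^1 × 0.4279^4 = 0.095898
P(M+10) = 0.4279^5 = 0.014345
The M+4 peak is largest (0.342847); scaling to 100 gives 17.9 : 66.8 : 100.0 : 74.8 : 28.0 : 4.2.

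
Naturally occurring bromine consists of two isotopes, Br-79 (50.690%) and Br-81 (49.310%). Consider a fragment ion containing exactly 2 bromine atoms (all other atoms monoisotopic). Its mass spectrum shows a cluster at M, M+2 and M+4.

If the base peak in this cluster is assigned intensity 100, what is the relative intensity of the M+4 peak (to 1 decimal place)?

48.6

Binomial terms of (0.50690 + 0.49310)^2: M 0.2569, M+2 0.4999, M+4 0.2431 → M+2 is the base peak.
P(M+2) = C(2,1) × 0.50690^1 × 0.49310^1 = 2 × 0.5069 × 0.4931 = 0.499905 (base)
P(M+4) = C(2,2) × 0.50690^0 × 0.49310^2 = 1 × 1.0000 × 0.24314761 = 0.243148
Relative intensity = 0.243148 / 0.499905 × 100 = 48.6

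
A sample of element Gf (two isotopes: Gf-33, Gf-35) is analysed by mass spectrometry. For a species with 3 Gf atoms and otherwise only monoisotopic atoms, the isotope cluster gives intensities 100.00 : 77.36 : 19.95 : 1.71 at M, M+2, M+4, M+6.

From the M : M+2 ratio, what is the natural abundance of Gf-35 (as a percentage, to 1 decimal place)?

Let p = fractional abundance of Gf-33. I(M+2)/I(M) = [C(3,1)·p^2·(1−p)] / p^3 = 3·(1−p)/p = 77.36/100.00 = 0.7736
(1−p)/p = 0.7736/3 = 0.2579  ⇒  p = 1/(1 + 0.2579) = 0.7950
Gf-33: 79.5%, Gf-35: 20.5%.

20.5%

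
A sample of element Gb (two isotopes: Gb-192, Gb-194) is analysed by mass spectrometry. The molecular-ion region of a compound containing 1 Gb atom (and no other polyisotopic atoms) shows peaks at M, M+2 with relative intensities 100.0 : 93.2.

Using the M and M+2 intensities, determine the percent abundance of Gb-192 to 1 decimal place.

51.8%

Let p = fractional abundance of Gb-192. I(M+2)/I(M) = [C(1,1)·p^0·(1−p)] / p^1 = 1·(1−p)/p = 93.2/100.0 = 0.9320
(1−p)/p = 0.9320/1 = 0.9320  ⇒  p = 1/(1 + 0.9320) = 0.5176
Gb-192: 51.8%, Gb-194: 48.2%.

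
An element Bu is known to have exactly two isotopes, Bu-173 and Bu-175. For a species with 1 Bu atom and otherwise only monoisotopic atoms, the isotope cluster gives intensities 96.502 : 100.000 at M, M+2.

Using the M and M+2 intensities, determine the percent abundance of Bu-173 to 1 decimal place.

49.1%

Let p = fractional abundance of Bu-173. I(M+2)/I(M) = [C(1,1)·p^0·(1−p)] / p^1 = 1·(1−p)/p = 100.000/96.502 = 1.0362
(1−p)/p = 1.0362/1 = 1.0362  ⇒  p = 1/(1 + 1.0362) = 0.4911
Bu-173: 49.1%, Bu-175: 50.9%.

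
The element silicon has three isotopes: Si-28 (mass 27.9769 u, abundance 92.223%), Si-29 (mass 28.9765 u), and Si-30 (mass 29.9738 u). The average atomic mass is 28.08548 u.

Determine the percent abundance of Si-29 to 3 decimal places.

4.685%

The remaining 7.777% is split between Si-29 (fraction x) and Si-30 (fraction 0.07777 − x).
Substituting: 28.9765x + 29.9738(0.07777 − x) = 2.284343513
(28.9765 − 29.9738)x = -0.046718913  ⇒  x = 0.04685, y = 0.03092
Si-29: 4.685%, Si-30: 3.092%.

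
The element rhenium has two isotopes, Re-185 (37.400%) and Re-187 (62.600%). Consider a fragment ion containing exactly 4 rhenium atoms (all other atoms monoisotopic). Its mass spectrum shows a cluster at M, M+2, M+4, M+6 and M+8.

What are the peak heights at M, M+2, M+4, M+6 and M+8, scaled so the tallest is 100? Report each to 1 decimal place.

5.3 : 35.7 : 89.6 : 100.0 : 41.8

Each Re atom is independently Re-185 (p = 0.37400) or Re-187 (q = 0.62600); the cluster is the binomial expansion (p + q)^4.
P(M) = 0.37400^4 = 0.019565
P(M+2) = 4 × 0.37400^3 × 0.62600^1 = 0.130993
P(M+4) = 6 × 0.37400^2 × 0.62600^2 = 0.328884
P(M+6) = 4 × 0.37400^1 × 0.62600^3 = 0.366990
P(M+8) = 0.62600^4 = 0.153567
The M+6 peak is largest (0.366990); scaling to 100 gives 5.3 : 35.7 : 89.6 : 100.0 : 41.8.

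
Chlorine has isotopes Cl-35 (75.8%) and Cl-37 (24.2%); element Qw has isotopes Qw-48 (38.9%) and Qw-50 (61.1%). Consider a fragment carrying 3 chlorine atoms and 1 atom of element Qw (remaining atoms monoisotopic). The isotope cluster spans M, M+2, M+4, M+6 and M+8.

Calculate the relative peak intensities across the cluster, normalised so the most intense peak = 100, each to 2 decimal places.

39.55 : 100.00 : 71.59 : 20.28 : 2.02

Chlorine pattern (n=3): 0.43551951 : 0.41713346 : 0.13317454 : 0.01417249
Element Qw pattern (n=1): 0.3890 : 0.6110
Convolve the two distributions (both contribute in 2-u steps):
  M: 0.43551951×0.3890 = 0.169417
  M+2: 0.43551951×0.6110 + 0.41713346×0.3890 = 0.428367
  M+4: 0.41713346×0.6110 + 0.13317454×0.3890 = 0.306673
  M+6: 0.13317454×0.6110 + 0.01417249×0.3890 = 0.086883
  M+8: 0.01417249×0.6110 = 0.008659
Scale to base peak (0.428367) = 100: 39.55 : 100.00 : 71.59 : 20.28 : 2.02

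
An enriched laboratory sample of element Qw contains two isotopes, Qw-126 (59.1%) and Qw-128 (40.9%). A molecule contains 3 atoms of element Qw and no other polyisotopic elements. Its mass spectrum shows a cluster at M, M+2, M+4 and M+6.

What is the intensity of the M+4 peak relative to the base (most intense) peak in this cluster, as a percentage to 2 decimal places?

Binomial terms of (0.591 + 0.409)^3: M 0.2064, M+2 0.4286, M+4 0.2966, M+6 0.0684 → M+2 is the base peak.
P(M+2) = C(3,1) × 0.591^2 × 0.409^1 = 3 × 0.349281 × 0.4090 = 0.428568 (base)
P(M+4) = C(3,2) × 0.591^1 × 0.409^2 = 3 × 0.5910 × 0.167281 = 0.296589
Relative intensity = 0.296589 / 0.428568 × 100 = 69.20

69.20%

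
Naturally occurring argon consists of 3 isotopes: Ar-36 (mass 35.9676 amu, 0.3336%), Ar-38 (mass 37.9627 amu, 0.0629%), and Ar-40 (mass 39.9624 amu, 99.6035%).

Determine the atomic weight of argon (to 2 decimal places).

39.95 amu

Ar = Σ fᵢ·mᵢ = 0.003336 × 35.9676 + 0.000629 × 37.9627 + 0.996035 × 39.9624
= 0.11999 + 0.02388 + 39.80395 = 39.94782 amu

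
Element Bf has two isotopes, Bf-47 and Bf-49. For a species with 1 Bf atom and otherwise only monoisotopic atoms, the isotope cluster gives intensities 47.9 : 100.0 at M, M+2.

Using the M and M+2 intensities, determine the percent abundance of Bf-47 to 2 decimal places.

Write p for the Bf-47 fraction. I(M+2)/I(M) = [C(1,1)·p^0·(1−p)] / p^1 = 1·(1−p)/p = 100.0/47.9 = 2.0877
(1−p)/p = 2.0877/1 = 2.0877  ⇒  p = 1/(1 + 2.0877) = 0.3239
Bf-47: 32.39%, Bf-49: 67.61%.

32.39%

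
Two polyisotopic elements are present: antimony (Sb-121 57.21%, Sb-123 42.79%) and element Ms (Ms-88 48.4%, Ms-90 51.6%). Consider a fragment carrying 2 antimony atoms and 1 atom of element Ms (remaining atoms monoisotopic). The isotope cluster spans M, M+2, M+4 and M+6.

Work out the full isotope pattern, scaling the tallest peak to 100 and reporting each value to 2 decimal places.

39.03 : 100.00 : 84.08 : 23.28

Antimony pattern (n=2): 0.32729841 : 0.48960318 : 0.18309841
Element Ms pattern (n=1): 0.4840 : 0.5160
Convolve the two distributions (both contribute in 2-u steps):
  M: 0.32729841×0.4840 = 0.158412
  M+2: 0.32729841×0.5160 + 0.48960318×0.4840 = 0.405854
  M+4: 0.48960318×0.5160 + 0.18309841×0.4840 = 0.341255
  M+6: 0.18309841×0.5160 = 0.094479
Scale to base peak (0.405854) = 100: 39.03 : 100.00 : 84.08 : 23.28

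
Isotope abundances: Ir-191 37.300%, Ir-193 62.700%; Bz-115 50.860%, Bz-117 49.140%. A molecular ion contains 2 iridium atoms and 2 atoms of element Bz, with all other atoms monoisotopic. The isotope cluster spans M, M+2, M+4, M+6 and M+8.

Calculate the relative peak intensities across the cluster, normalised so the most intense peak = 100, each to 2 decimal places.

9.75 : 51.62 : 100.00 : 83.84 : 25.72

Iridium pattern (n=2): 0.139129 : 0.467742 : 0.393129
Element Bz pattern (n=2): 0.25867396 : 0.49985208 : 0.24147396
Convolve the two distributions (both contribute in 2-u steps):
  M: 0.139129×0.25867396 = 0.035989
  M+2: 0.139129×0.49985208 + 0.467742×0.25867396 = 0.190537
  M+4: 0.139129×0.24147396 + 0.467742×0.49985208 + 0.393129×0.25867396 = 0.369090
  M+6: 0.467742×0.24147396 + 0.393129×0.49985208 = 0.309454
  M+8: 0.393129×0.24147396 = 0.094930
Scale to base peak (0.369090) = 100: 9.75 : 51.62 : 100.00 : 83.84 : 25.72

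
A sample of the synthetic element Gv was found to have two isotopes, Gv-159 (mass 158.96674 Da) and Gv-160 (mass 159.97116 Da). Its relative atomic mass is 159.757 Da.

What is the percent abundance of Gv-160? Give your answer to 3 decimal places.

Writing the weighted mean with unknown fraction x of Gv-159:
158.96674·x + 159.97116·(1 − x) = 159.757
(158.96674 − 159.97116)·x = 159.757 − 159.97116
x = -0.21416 / -1.00442 = 0.21322 → 21.322% Gv-159, 78.678% Gv-160.

78.678%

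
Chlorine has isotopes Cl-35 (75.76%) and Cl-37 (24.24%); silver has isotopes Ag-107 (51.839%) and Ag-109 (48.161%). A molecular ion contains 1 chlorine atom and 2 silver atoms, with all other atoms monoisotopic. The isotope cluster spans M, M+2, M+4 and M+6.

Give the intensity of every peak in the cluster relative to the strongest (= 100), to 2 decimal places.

45.91 : 100.00 : 66.92 : 12.68

Chlorine pattern (n=1): 0.7576 : 0.2424
Silver pattern (n=2): 0.26872819 : 0.49932362 : 0.23194819
Convolve the two distributions (both contribute in 2-u steps):
  M: 0.7576×0.26872819 = 0.203588
  M+2: 0.7576×0.49932362 + 0.2424×0.26872819 = 0.443427
  M+4: 0.7576×0.23194819 + 0.2424×0.49932362 = 0.296760
  M+6: 0.2424×0.23194819 = 0.056224
Scale to base peak (0.443427) = 100: 45.91 : 100.00 : 66.92 : 12.68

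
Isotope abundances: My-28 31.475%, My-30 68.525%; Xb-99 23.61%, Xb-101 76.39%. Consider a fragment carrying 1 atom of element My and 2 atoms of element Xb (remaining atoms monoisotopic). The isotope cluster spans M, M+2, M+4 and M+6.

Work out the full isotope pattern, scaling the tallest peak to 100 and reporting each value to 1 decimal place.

Element My pattern (n=1): 0.31475 : 0.68525
Element Xb pattern (n=2): 0.05574321 : 0.36071358 : 0.58354321
Convolve the two distributions (both contribute in 2-u steps):
  M: 0.31475×0.05574321 = 0.017545
  M+2: 0.31475×0.36071358 + 0.68525×0.05574321 = 0.151733
  M+4: 0.31475×0.58354321 + 0.68525×0.36071358 = 0.430849
  M+6: 0.68525×0.58354321 = 0.399873
Scale to base peak (0.430849) = 100: 4.1 : 35.2 : 100.0 : 92.8

4.1 : 35.2 : 100.0 : 92.8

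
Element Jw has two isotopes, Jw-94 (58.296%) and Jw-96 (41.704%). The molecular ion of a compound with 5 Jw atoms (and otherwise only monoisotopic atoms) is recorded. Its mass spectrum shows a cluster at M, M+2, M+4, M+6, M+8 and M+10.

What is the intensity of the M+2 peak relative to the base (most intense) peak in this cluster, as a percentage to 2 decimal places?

Term probabilities: M 0.0673, M+2 0.2408, M+4 0.3446, M+6 0.2465, M+8 0.0882, M+10 0.0126. Base peak = M+4.
P(M+4) = C(5,2) × 0.58296^3 × 0.41704^2 = 10 × 0.1981145 × 0.17392236 = 0.344565 (base)
P(M+2) = C(5,1) × 0.58296^4 × 0.41704^1 = 5 × 0.11549283 × 0.41704 = 0.240826
Relative intensity = 0.240826 / 0.344565 × 100 = 69.89

69.89%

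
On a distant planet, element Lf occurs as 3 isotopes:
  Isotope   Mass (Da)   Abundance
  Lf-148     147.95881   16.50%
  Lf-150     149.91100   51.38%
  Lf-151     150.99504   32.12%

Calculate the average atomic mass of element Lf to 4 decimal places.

Weight each isotope mass by its fractional abundance: 0.1650 × 147.95881 + 0.5138 × 149.91100 + 0.3212 × 150.99504
= 24.413204 + 77.024272 + 48.499607 = 149.937083 Da

149.9371 Da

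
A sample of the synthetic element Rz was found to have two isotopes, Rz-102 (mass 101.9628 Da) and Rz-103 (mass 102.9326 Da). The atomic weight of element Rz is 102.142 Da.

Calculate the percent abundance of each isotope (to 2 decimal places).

Let x be the fractional abundance of Rz-102; then Rz-103 has abundance 1 − x.
101.9628·x + 102.9326·(1 − x) = 102.142
(101.9628 − 102.9326)·x = 102.142 − 102.9326
x = -0.7906 / -0.9698 = 0.81522 → 81.52% Rz-102, 18.48% Rz-103.

Rz-102: 81.52%, Rz-103: 18.48%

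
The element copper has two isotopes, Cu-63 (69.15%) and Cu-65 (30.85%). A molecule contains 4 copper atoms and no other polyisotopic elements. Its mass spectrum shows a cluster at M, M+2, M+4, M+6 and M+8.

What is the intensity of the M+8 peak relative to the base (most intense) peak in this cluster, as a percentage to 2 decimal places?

2.22%

Binomial terms of (0.6915 + 0.3085)^4: M 0.2286, M+2 0.4080, M+4 0.2731, M+6 0.0812, M+8 0.0091 → M+2 is the base peak.
P(M+2) = C(4,1) × 0.6915^3 × 0.3085^1 = 4 × 0.33065611 × 0.3085 = 0.408030 (base)
P(M+8) = C(4,4) × 0.6915^0 × 0.3085^4 = 1 × 1.0000 × 0.00905776 = 0.009058
Relative intensity = 0.009058 / 0.408030 × 100 = 2.22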